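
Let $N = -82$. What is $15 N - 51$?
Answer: $-1281$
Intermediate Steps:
$15 N - 51 = 15 \left(-82\right) - 51 = -1230 - 51 = -1281$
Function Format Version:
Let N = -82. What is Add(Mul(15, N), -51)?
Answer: -1281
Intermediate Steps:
Add(Mul(15, N), -51) = Add(Mul(15, -82), -51) = Add(-1230, -51) = -1281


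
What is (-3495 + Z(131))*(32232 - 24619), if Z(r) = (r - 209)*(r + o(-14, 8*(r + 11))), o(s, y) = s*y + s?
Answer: 9347934183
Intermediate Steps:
o(s, y) = s + s*y
Z(r) = (-1246 - 111*r)*(-209 + r) (Z(r) = (r - 209)*(r - 14*(1 + 8*(r + 11))) = (-209 + r)*(r - 14*(1 + 8*(11 + r))) = (-209 + r)*(r - 14*(1 + (88 + 8*r))) = (-209 + r)*(r - 14*(89 + 8*r)) = (-209 + r)*(r + (-1246 - 112*r)) = (-209 + r)*(-1246 - 111*r) = (-1246 - 111*r)*(-209 + r))
(-3495 + Z(131))*(32232 - 24619) = (-3495 + (260414 - 111*131² + 21953*131))*(32232 - 24619) = (-3495 + (260414 - 111*17161 + 2875843))*7613 = (-3495 + (260414 - 1904871 + 2875843))*7613 = (-3495 + 1231386)*7613 = 1227891*7613 = 9347934183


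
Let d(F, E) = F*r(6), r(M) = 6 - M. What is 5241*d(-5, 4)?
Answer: 0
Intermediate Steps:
d(F, E) = 0 (d(F, E) = F*(6 - 1*6) = F*(6 - 6) = F*0 = 0)
5241*d(-5, 4) = 5241*0 = 0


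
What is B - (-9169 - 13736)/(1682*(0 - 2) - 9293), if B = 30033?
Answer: 126701592/4219 ≈ 30031.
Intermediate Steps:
B - (-9169 - 13736)/(1682*(0 - 2) - 9293) = 30033 - (-9169 - 13736)/(1682*(0 - 2) - 9293) = 30033 - (-22905)/(1682*(-2) - 9293) = 30033 - (-22905)/(-3364 - 9293) = 30033 - (-22905)/(-12657) = 30033 - (-22905)*(-1)/12657 = 30033 - 1*7635/4219 = 30033 - 7635/4219 = 126701592/4219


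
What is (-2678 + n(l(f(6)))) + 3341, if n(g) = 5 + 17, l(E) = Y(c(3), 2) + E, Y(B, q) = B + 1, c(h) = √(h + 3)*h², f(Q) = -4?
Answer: 685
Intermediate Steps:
c(h) = h²*√(3 + h) (c(h) = √(3 + h)*h² = h²*√(3 + h))
Y(B, q) = 1 + B
l(E) = 1 + E + 9*√6 (l(E) = (1 + 3²*√(3 + 3)) + E = (1 + 9*√6) + E = 1 + E + 9*√6)
n(g) = 22
(-2678 + n(l(f(6)))) + 3341 = (-2678 + 22) + 3341 = -2656 + 3341 = 685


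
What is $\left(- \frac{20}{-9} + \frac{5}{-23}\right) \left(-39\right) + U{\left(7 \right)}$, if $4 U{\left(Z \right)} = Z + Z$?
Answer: $- \frac{10307}{138} \approx -74.688$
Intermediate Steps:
$U{\left(Z \right)} = \frac{Z}{2}$ ($U{\left(Z \right)} = \frac{Z + Z}{4} = \frac{2 Z}{4} = \frac{Z}{2}$)
$\left(- \frac{20}{-9} + \frac{5}{-23}\right) \left(-39\right) + U{\left(7 \right)} = \left(- \frac{20}{-9} + \frac{5}{-23}\right) \left(-39\right) + \frac{1}{2} \cdot 7 = \left(\left(-20\right) \left(- \frac{1}{9}\right) + 5 \left(- \frac{1}{23}\right)\right) \left(-39\right) + \frac{7}{2} = \left(\frac{20}{9} - \frac{5}{23}\right) \left(-39\right) + \frac{7}{2} = \frac{415}{207} \left(-39\right) + \frac{7}{2} = - \frac{5395}{69} + \frac{7}{2} = - \frac{10307}{138}$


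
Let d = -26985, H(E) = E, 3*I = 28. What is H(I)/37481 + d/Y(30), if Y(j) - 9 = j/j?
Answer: -606854815/224886 ≈ -2698.5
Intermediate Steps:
I = 28/3 (I = (⅓)*28 = 28/3 ≈ 9.3333)
Y(j) = 10 (Y(j) = 9 + j/j = 9 + 1 = 10)
H(I)/37481 + d/Y(30) = (28/3)/37481 - 26985/10 = (28/3)*(1/37481) - 26985*⅒ = 28/112443 - 5397/2 = -606854815/224886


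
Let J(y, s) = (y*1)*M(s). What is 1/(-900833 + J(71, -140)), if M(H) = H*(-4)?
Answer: -1/861073 ≈ -1.1613e-6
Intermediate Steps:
M(H) = -4*H
J(y, s) = -4*s*y (J(y, s) = (y*1)*(-4*s) = y*(-4*s) = -4*s*y)
1/(-900833 + J(71, -140)) = 1/(-900833 - 4*(-140)*71) = 1/(-900833 + 39760) = 1/(-861073) = -1/861073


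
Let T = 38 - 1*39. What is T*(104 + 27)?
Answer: -131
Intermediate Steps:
T = -1 (T = 38 - 39 = -1)
T*(104 + 27) = -(104 + 27) = -1*131 = -131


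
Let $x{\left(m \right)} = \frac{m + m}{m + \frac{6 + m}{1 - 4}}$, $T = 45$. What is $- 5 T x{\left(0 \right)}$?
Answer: $0$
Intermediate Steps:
$x{\left(m \right)} = \frac{2 m}{-2 + \frac{2 m}{3}}$ ($x{\left(m \right)} = \frac{2 m}{m + \frac{6 + m}{-3}} = \frac{2 m}{m + \left(6 + m\right) \left(- \frac{1}{3}\right)} = \frac{2 m}{m - \left(2 + \frac{m}{3}\right)} = \frac{2 m}{-2 + \frac{2 m}{3}}$)
$- 5 T x{\left(0 \right)} = \left(-5\right) 45 \cdot 3 \cdot 0 \frac{1}{-3 + 0} = - 225 \cdot 3 \cdot 0 \frac{1}{-3} = - 225 \cdot 3 \cdot 0 \left(- \frac{1}{3}\right) = \left(-225\right) 0 = 0$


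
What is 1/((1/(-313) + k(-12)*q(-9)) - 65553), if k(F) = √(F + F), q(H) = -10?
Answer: -642216217/42099225237370 + 97969*I*√6/21049612618685 ≈ -1.5255e-5 + 1.14e-8*I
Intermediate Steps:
k(F) = √2*√F (k(F) = √(2*F) = √2*√F)
1/((1/(-313) + k(-12)*q(-9)) - 65553) = 1/((1/(-313) + (√2*√(-12))*(-10)) - 65553) = 1/((-1/313 + (√2*(2*I*√3))*(-10)) - 65553) = 1/((-1/313 + (2*I*√6)*(-10)) - 65553) = 1/((-1/313 - 20*I*√6) - 65553) = 1/(-20518090/313 - 20*I*√6)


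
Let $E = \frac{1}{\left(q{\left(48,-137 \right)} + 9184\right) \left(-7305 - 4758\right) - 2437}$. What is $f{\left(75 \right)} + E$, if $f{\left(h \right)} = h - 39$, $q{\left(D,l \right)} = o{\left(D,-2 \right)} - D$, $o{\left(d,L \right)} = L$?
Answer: $\frac{3966691643}{110185879} \approx 36.0$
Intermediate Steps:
$q{\left(D,l \right)} = -2 - D$
$f{\left(h \right)} = -39 + h$
$E = - \frac{1}{110185879}$ ($E = \frac{1}{\left(\left(-2 - 48\right) + 9184\right) \left(-7305 - 4758\right) - 2437} = \frac{1}{\left(\left(-2 - 48\right) + 9184\right) \left(-12063\right) - 2437} = \frac{1}{\left(-50 + 9184\right) \left(-12063\right) - 2437} = \frac{1}{9134 \left(-12063\right) - 2437} = \frac{1}{-110183442 - 2437} = \frac{1}{-110185879} = - \frac{1}{110185879} \approx -9.0756 \cdot 10^{-9}$)
$f{\left(75 \right)} + E = \left(-39 + 75\right) - \frac{1}{110185879} = 36 - \frac{1}{110185879} = \frac{3966691643}{110185879}$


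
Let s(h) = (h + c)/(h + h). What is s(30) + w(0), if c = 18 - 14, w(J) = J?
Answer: 17/30 ≈ 0.56667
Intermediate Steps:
c = 4
s(h) = (4 + h)/(2*h) (s(h) = (h + 4)/(h + h) = (4 + h)/((2*h)) = (4 + h)*(1/(2*h)) = (4 + h)/(2*h))
s(30) + w(0) = (½)*(4 + 30)/30 + 0 = (½)*(1/30)*34 + 0 = 17/30 + 0 = 17/30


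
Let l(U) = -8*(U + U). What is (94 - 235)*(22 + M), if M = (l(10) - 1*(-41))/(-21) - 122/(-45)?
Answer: -64249/15 ≈ -4283.3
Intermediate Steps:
l(U) = -16*U
M = 377/45 (M = (-16*10 - 1*(-41))/(-21) - 122/(-45) = (-160 + 41)*(-1/21) - 122*(-1/45) = -119*(-1/21) + 122/45 = 17/3 + 122/45 = 377/45 ≈ 8.3778)
(94 - 235)*(22 + M) = (94 - 235)*(22 + 377/45) = -141*1367/45 = -64249/15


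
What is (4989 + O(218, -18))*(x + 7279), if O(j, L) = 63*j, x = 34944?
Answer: 790541229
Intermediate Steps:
(4989 + O(218, -18))*(x + 7279) = (4989 + 63*218)*(34944 + 7279) = (4989 + 13734)*42223 = 18723*42223 = 790541229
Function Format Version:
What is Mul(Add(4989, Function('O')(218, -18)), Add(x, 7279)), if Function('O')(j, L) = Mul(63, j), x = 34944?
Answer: 790541229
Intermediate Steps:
Mul(Add(4989, Function('O')(218, -18)), Add(x, 7279)) = Mul(Add(4989, Mul(63, 218)), Add(34944, 7279)) = Mul(Add(4989, 13734), 42223) = Mul(18723, 42223) = 790541229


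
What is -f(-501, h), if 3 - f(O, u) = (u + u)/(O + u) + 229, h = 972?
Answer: 36130/157 ≈ 230.13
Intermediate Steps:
f(O, u) = -226 - 2*u/(O + u) (f(O, u) = 3 - ((u + u)/(O + u) + 229) = 3 - ((2*u)/(O + u) + 229) = 3 - (2*u/(O + u) + 229) = 3 - (229 + 2*u/(O + u)) = 3 + (-229 - 2*u/(O + u)) = -226 - 2*u/(O + u))
-f(-501, h) = -2*(-114*972 - 113*(-501))/(-501 + 972) = -2*(-110808 + 56613)/471 = -2*(-54195)/471 = -1*(-36130/157) = 36130/157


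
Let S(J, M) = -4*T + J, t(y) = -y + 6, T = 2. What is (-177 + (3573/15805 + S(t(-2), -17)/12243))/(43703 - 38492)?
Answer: -931304/27453285 ≈ -0.033923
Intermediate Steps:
t(y) = 6 - y
S(J, M) = -8 + J (S(J, M) = -4*2 + J = -8 + J)
(-177 + (3573/15805 + S(t(-2), -17)/12243))/(43703 - 38492) = (-177 + (3573/15805 + (-8 + (6 - 1*(-2)))/12243))/(43703 - 38492) = (-177 + (3573*(1/15805) + (-8 + (6 + 2))*(1/12243)))/5211 = (-177 + (3573/15805 + (-8 + 8)*(1/12243)))*(1/5211) = (-177 + (3573/15805 + 0*(1/12243)))*(1/5211) = (-177 + (3573/15805 + 0))*(1/5211) = (-177 + 3573/15805)*(1/5211) = -2793912/15805*1/5211 = -931304/27453285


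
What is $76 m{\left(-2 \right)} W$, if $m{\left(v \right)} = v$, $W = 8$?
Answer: $-1216$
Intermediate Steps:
$76 m{\left(-2 \right)} W = 76 \left(-2\right) 8 = \left(-152\right) 8 = -1216$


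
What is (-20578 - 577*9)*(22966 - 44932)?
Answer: 566085786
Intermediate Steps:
(-20578 - 577*9)*(22966 - 44932) = (-20578 - 5193)*(-21966) = -25771*(-21966) = 566085786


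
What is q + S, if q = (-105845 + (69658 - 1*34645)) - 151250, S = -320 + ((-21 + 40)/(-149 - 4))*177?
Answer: -11343623/51 ≈ -2.2242e+5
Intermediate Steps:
S = -17441/51 (S = -320 + (19/(-153))*177 = -320 + (19*(-1/153))*177 = -320 - 19/153*177 = -320 - 1121/51 = -17441/51 ≈ -341.98)
q = -222082 (q = (-105845 + (69658 - 34645)) - 151250 = (-105845 + 35013) - 151250 = -70832 - 151250 = -222082)
q + S = -222082 - 17441/51 = -11343623/51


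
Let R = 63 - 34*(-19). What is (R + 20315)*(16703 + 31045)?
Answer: 1003853952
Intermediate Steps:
R = 709 (R = 63 + 646 = 709)
(R + 20315)*(16703 + 31045) = (709 + 20315)*(16703 + 31045) = 21024*47748 = 1003853952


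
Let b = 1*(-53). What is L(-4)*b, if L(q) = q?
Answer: 212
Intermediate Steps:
b = -53
L(-4)*b = -4*(-53) = 212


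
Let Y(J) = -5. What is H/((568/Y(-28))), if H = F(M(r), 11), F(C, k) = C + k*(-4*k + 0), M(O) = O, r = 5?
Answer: 2395/568 ≈ 4.2166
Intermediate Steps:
F(C, k) = C - 4*k**2 (F(C, k) = C + k*(-4*k) = C - 4*k**2)
H = -479 (H = 5 - 4*11**2 = 5 - 4*121 = 5 - 484 = -479)
H/((568/Y(-28))) = -479/(568/(-5)) = -479/(568*(-1/5)) = -479/(-568/5) = -479*(-5/568) = 2395/568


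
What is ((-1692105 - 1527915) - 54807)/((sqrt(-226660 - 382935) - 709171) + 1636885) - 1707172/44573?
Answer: (-58868*sqrt(609595) + 59646076851*I)/(1537*(sqrt(609595) - 927714*I)) ≈ -41.831 + 0.0029708*I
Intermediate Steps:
((-1692105 - 1527915) - 54807)/((sqrt(-226660 - 382935) - 709171) + 1636885) - 1707172/44573 = (-3220020 - 54807)/((sqrt(-609595) - 709171) + 1636885) - 1707172*1/44573 = -3274827/((I*sqrt(609595) - 709171) + 1636885) - 58868/1537 = -3274827/((-709171 + I*sqrt(609595)) + 1636885) - 58868/1537 = -3274827/(927714 + I*sqrt(609595)) - 58868/1537 = -58868/1537 - 3274827/(927714 + I*sqrt(609595))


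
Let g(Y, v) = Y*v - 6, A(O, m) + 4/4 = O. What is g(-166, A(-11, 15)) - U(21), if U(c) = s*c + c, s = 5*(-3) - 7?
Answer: 2427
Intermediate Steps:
s = -22 (s = -15 - 7 = -22)
A(O, m) = -1 + O
g(Y, v) = -6 + Y*v
U(c) = -21*c (U(c) = -22*c + c = -21*c)
g(-166, A(-11, 15)) - U(21) = (-6 - 166*(-1 - 11)) - (-21)*21 = (-6 - 166*(-12)) - 1*(-441) = (-6 + 1992) + 441 = 1986 + 441 = 2427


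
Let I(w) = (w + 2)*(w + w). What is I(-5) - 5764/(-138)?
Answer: 4952/69 ≈ 71.768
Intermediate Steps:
I(w) = 2*w*(2 + w) (I(w) = (2 + w)*(2*w) = 2*w*(2 + w))
I(-5) - 5764/(-138) = 2*(-5)*(2 - 5) - 5764/(-138) = 2*(-5)*(-3) - 5764*(-1)/138 = 30 - 131*(-22/69) = 30 + 2882/69 = 4952/69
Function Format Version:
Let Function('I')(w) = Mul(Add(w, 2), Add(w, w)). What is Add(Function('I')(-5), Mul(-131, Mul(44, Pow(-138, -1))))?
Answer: Rational(4952, 69) ≈ 71.768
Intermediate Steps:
Function('I')(w) = Mul(2, w, Add(2, w)) (Function('I')(w) = Mul(Add(2, w), Mul(2, w)) = Mul(2, w, Add(2, w)))
Add(Function('I')(-5), Mul(-131, Mul(44, Pow(-138, -1)))) = Add(Mul(2, -5, Add(2, -5)), Mul(-131, Mul(44, Pow(-138, -1)))) = Add(Mul(2, -5, -3), Mul(-131, Mul(44, Rational(-1, 138)))) = Add(30, Mul(-131, Rational(-22, 69))) = Add(30, Rational(2882, 69)) = Rational(4952, 69)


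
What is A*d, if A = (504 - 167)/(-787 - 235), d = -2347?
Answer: 790939/1022 ≈ 773.91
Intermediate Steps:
A = -337/1022 (A = 337/(-1022) = 337*(-1/1022) = -337/1022 ≈ -0.32975)
A*d = -337/1022*(-2347) = 790939/1022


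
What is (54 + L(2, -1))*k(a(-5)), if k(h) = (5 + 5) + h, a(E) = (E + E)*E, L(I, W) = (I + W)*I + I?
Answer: 3480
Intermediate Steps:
L(I, W) = I + I*(I + W) (L(I, W) = I*(I + W) + I = I + I*(I + W))
a(E) = 2*E² (a(E) = (2*E)*E = 2*E²)
k(h) = 10 + h
(54 + L(2, -1))*k(a(-5)) = (54 + 2*(1 + 2 - 1))*(10 + 2*(-5)²) = (54 + 2*2)*(10 + 2*25) = (54 + 4)*(10 + 50) = 58*60 = 3480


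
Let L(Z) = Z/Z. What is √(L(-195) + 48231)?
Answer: 2*√12058 ≈ 219.62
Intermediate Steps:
L(Z) = 1
√(L(-195) + 48231) = √(1 + 48231) = √48232 = 2*√12058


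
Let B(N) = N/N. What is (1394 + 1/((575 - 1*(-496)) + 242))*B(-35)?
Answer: 1830323/1313 ≈ 1394.0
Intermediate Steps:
B(N) = 1
(1394 + 1/((575 - 1*(-496)) + 242))*B(-35) = (1394 + 1/((575 - 1*(-496)) + 242))*1 = (1394 + 1/((575 + 496) + 242))*1 = (1394 + 1/(1071 + 242))*1 = (1394 + 1/1313)*1 = (1830323/1313)*1 = 1830323/1313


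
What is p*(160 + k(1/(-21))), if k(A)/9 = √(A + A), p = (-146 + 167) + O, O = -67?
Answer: -7360 - 138*I*√42/7 ≈ -7360.0 - 127.76*I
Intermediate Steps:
p = -46 (p = (-146 + 167) - 67 = 21 - 67 = -46)
k(A) = 9*√2*√A (k(A) = 9*√(A + A) = 9*√(2*A) = 9*(√2*√A) = 9*√2*√A)
p*(160 + k(1/(-21))) = -46*(160 + 9*√2*√(1/(-21))) = -46*(160 + 9*√2*√(-1/21)) = -46*(160 + 9*√2*(I*√21/21)) = -46*(160 + 3*I*√42/7) = -7360 - 138*I*√42/7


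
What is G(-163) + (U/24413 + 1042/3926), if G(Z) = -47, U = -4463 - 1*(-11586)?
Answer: -2225666171/47922719 ≈ -46.443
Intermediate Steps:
U = 7123 (U = -4463 + 11586 = 7123)
G(-163) + (U/24413 + 1042/3926) = -47 + (7123/24413 + 1042/3926) = -47 + (7123*(1/24413) + 1042*(1/3926)) = -47 + (7123/24413 + 521/1963) = -47 + 26701622/47922719 = -2225666171/47922719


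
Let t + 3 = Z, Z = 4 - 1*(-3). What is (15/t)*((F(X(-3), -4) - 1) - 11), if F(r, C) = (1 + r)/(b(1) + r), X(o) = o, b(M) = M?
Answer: -165/4 ≈ -41.250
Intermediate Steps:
Z = 7 (Z = 4 + 3 = 7)
t = 4 (t = -3 + 7 = 4)
F(r, C) = 1 (F(r, C) = (1 + r)/(1 + r) = 1)
(15/t)*((F(X(-3), -4) - 1) - 11) = (15/4)*((1 - 1) - 11) = (15*(¼))*(0 - 11) = (15/4)*(-11) = -165/4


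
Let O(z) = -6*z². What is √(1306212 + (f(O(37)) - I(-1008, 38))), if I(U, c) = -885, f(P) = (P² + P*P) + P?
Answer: 5*√5449539 ≈ 11672.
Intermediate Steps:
f(P) = P + 2*P² (f(P) = (P² + P²) + P = 2*P² + P = P + 2*P²)
√(1306212 + (f(O(37)) - I(-1008, 38))) = √(1306212 + ((-6*37²)*(1 + 2*(-6*37²)) - 1*(-885))) = √(1306212 + ((-6*1369)*(1 + 2*(-6*1369)) + 885)) = √(1306212 + (-8214*(1 + 2*(-8214)) + 885)) = √(1306212 + (-8214*(1 - 16428) + 885)) = √(1306212 + (-8214*(-16427) + 885)) = √(1306212 + (134931378 + 885)) = √(1306212 + 134932263) = √136238475 = 5*√5449539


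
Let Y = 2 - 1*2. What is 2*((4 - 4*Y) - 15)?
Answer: -22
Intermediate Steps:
Y = 0 (Y = 2 - 2 = 0)
2*((4 - 4*Y) - 15) = 2*((4 - 4*0) - 15) = 2*((4 + 0) - 15) = 2*(4 - 15) = 2*(-11) = -22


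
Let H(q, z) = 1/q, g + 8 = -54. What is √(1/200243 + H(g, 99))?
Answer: I*√2485260326946/12415066 ≈ 0.12698*I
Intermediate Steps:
g = -62 (g = -8 - 54 = -62)
√(1/200243 + H(g, 99)) = √(1/200243 + 1/(-62)) = √(1/200243 - 1/62) = √(-200181/12415066) = I*√2485260326946/12415066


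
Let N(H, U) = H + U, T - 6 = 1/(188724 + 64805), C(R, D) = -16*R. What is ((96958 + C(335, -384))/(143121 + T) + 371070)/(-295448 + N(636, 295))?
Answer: -6732491432588111/5343546391528064 ≈ -1.2599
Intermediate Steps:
T = 1521175/253529 (T = 6 + 1/(188724 + 64805) = 6 + 1/253529 = 1521175/253529 ≈ 6.0000)
((96958 + C(335, -384))/(143121 + T) + 371070)/(-295448 + N(636, 295)) = ((96958 - 16*335)/(143121 + 1521175/253529) + 371070)/(-295448 + (636 + 295)) = ((96958 - 5360)/(36286845184/253529) + 371070)/(-295448 + 931) = (91598*(253529/36286845184) + 371070)/(-294517) = (11611374671/18143422592 + 371070)*(-1/294517) = (6732491432588111/18143422592)*(-1/294517) = -6732491432588111/5343546391528064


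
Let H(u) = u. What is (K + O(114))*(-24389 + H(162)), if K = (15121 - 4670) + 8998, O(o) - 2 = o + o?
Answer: -476763133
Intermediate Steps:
O(o) = 2 + 2*o (O(o) = 2 + (o + o) = 2 + 2*o)
K = 19449 (K = 10451 + 8998 = 19449)
(K + O(114))*(-24389 + H(162)) = (19449 + (2 + 2*114))*(-24389 + 162) = (19449 + (2 + 228))*(-24227) = (19449 + 230)*(-24227) = 19679*(-24227) = -476763133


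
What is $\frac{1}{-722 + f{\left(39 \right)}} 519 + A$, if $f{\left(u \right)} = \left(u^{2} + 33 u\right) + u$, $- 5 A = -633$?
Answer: $\frac{269544}{2125} \approx 126.84$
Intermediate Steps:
$A = \frac{633}{5}$ ($A = \left(- \frac{1}{5}\right) \left(-633\right) = \frac{633}{5} \approx 126.6$)
$f{\left(u \right)} = u^{2} + 34 u$
$\frac{1}{-722 + f{\left(39 \right)}} 519 + A = \frac{1}{-722 + 39 \left(34 + 39\right)} 519 + \frac{633}{5} = \frac{1}{-722 + 39 \cdot 73} \cdot 519 + \frac{633}{5} = \frac{1}{-722 + 2847} \cdot 519 + \frac{633}{5} = \frac{1}{2125} \cdot 519 + \frac{633}{5} = \frac{519}{2125} + \frac{633}{5} = \frac{269544}{2125}$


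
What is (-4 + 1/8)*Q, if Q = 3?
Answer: -93/8 ≈ -11.625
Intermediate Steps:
(-4 + 1/8)*Q = (-4 + 1/8)*3 = -31/8*3 = -93/8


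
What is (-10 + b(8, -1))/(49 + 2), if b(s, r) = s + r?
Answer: -1/17 ≈ -0.058824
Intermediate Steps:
b(s, r) = r + s
(-10 + b(8, -1))/(49 + 2) = (-10 + (-1 + 8))/(49 + 2) = (-10 + 7)/51 = -3*1/51 = -1/17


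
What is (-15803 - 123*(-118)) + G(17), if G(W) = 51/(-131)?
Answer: -168910/131 ≈ -1289.4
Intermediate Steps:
G(W) = -51/131 (G(W) = 51*(-1/131) = -51/131)
(-15803 - 123*(-118)) + G(17) = (-15803 - 123*(-118)) - 51/131 = (-15803 - 1*(-14514)) - 51/131 = (-15803 + 14514) - 51/131 = -1289 - 51/131 = -168910/131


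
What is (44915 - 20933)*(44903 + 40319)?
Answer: 2043794004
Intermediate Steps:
(44915 - 20933)*(44903 + 40319) = 23982*85222 = 2043794004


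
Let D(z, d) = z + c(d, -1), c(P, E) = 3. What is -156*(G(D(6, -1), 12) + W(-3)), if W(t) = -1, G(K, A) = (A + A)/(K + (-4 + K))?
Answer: -780/7 ≈ -111.43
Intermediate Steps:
D(z, d) = 3 + z (D(z, d) = z + 3 = 3 + z)
G(K, A) = 2*A/(-4 + 2*K) (G(K, A) = (2*A)/(-4 + 2*K) = 2*A/(-4 + 2*K))
-156*(G(D(6, -1), 12) + W(-3)) = -156*(12/(-2 + (3 + 6)) - 1) = -156*(12/(-2 + 9) - 1) = -156*(12/7 - 1) = -156*5/7 = -780/7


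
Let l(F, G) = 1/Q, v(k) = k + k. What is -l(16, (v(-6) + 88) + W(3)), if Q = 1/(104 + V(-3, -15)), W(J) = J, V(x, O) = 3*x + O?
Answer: -80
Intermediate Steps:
V(x, O) = O + 3*x
v(k) = 2*k
Q = 1/80 (Q = 1/(104 + (-15 + 3*(-3))) = 1/(104 + (-15 - 9)) = 1/(104 - 24) = 1/80 ≈ 0.012500)
l(F, G) = 80 (l(F, G) = 1/(1/80) = 80)
-l(16, (v(-6) + 88) + W(3)) = -1*80 = -80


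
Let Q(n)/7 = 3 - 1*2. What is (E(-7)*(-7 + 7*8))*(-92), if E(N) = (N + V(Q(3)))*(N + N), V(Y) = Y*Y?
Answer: 2650704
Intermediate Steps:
Q(n) = 7 (Q(n) = 7*(3 - 1*2) = 7*(3 - 2) = 7*1 = 7)
V(Y) = Y²
E(N) = 2*N*(49 + N) (E(N) = (N + 7²)*(N + N) = (N + 49)*(2*N) = (49 + N)*(2*N) = 2*N*(49 + N))
(E(-7)*(-7 + 7*8))*(-92) = ((2*(-7)*(49 - 7))*(-7 + 7*8))*(-92) = ((2*(-7)*42)*(-7 + 56))*(-92) = -588*49*(-92) = -28812*(-92) = 2650704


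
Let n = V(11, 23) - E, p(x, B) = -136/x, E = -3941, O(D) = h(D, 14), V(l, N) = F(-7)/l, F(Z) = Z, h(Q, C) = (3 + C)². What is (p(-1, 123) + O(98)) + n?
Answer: 48019/11 ≈ 4365.4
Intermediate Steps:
V(l, N) = -7/l
O(D) = 289 (O(D) = (3 + 14)² = 17² = 289)
n = 43344/11 (n = -7/11 - 1*(-3941) = -7*1/11 + 3941 = -7/11 + 3941 = 43344/11 ≈ 3940.4)
(p(-1, 123) + O(98)) + n = (-136/(-1) + 289) + 43344/11 = (-136*(-1) + 289) + 43344/11 = (136 + 289) + 43344/11 = 425 + 43344/11 = 48019/11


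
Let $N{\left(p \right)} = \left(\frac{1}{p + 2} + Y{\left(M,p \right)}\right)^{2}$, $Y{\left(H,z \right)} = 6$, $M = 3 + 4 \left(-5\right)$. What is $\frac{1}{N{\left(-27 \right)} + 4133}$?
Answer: $\frac{625}{2605326} \approx 0.00023989$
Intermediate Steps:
$M = -17$ ($M = 3 - 20 = -17$)
$N{\left(p \right)} = \left(6 + \frac{1}{2 + p}\right)^{2}$ ($N{\left(p \right)} = \left(\frac{1}{p + 2} + 6\right)^{2} = \left(\frac{1}{2 + p} + 6\right)^{2} = \left(6 + \frac{1}{2 + p}\right)^{2}$)
$\frac{1}{N{\left(-27 \right)} + 4133} = \frac{1}{\frac{\left(13 + 6 \left(-27\right)\right)^{2}}{\left(2 - 27\right)^{2}} + 4133} = \frac{1}{\frac{\left(13 - 162\right)^{2}}{625} + 4133} = \frac{1}{\frac{\left(-149\right)^{2}}{625} + 4133} = \frac{1}{\frac{1}{625} \cdot 22201 + 4133} = \frac{1}{\frac{22201}{625} + 4133} = \frac{1}{\frac{2605326}{625}} = \frac{625}{2605326}$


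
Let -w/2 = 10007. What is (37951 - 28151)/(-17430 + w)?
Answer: -2450/9361 ≈ -0.26172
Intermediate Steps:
w = -20014 (w = -2*10007 = -20014)
(37951 - 28151)/(-17430 + w) = (37951 - 28151)/(-17430 - 20014) = 9800/(-37444) = 9800*(-1/37444) = -2450/9361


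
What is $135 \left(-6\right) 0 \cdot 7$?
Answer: $0$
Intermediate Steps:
$135 \left(-6\right) 0 \cdot 7 = 135 \cdot 0 \cdot 7 = 135 \cdot 0 = 0$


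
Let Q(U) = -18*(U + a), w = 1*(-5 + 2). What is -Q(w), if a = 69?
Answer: 1188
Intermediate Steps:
w = -3 (w = 1*(-3) = -3)
Q(U) = -1242 - 18*U (Q(U) = -18*(U + 69) = -18*(69 + U) = -1242 - 18*U)
-Q(w) = -(-1242 - 18*(-3)) = -(-1242 + 54) = -1*(-1188) = 1188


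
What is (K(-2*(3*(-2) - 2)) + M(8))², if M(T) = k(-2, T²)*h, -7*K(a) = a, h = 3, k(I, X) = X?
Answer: 1763584/49 ≈ 35992.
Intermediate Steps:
K(a) = -a/7
M(T) = 3*T² (M(T) = T²*3 = 3*T²)
(K(-2*(3*(-2) - 2)) + M(8))² = (-(-2)*(3*(-2) - 2)/7 + 3*8²)² = (-(-2)*(-6 - 2)/7 + 3*64)² = (-(-2)*(-8)/7 + 192)² = (-⅐*16 + 192)² = (-16/7 + 192)² = (1328/7)² = 1763584/49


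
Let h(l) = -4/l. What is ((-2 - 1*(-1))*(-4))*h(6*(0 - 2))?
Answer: 4/3 ≈ 1.3333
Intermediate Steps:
((-2 - 1*(-1))*(-4))*h(6*(0 - 2)) = ((-2 - 1*(-1))*(-4))*(-4*1/(6*(0 - 2))) = ((-2 + 1)*(-4))*(-4/(6*(-2))) = (-1*(-4))*(-4/(-12)) = 4*(-4*(-1/12)) = 4*(⅓) = 4/3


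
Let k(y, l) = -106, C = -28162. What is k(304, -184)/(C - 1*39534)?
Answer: 53/33848 ≈ 0.0015658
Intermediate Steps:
k(304, -184)/(C - 1*39534) = -106/(-28162 - 1*39534) = -106/(-28162 - 39534) = -106/(-67696) = -106*(-1/67696) = 53/33848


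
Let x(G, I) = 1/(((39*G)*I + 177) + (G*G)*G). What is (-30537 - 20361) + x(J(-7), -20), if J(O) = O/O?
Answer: -30640597/602 ≈ -50898.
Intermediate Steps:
J(O) = 1
x(G, I) = 1/(177 + G**3 + 39*G*I) (x(G, I) = 1/((39*G*I + 177) + G**2*G) = 1/((177 + 39*G*I) + G**3) = 1/(177 + G**3 + 39*G*I))
(-30537 - 20361) + x(J(-7), -20) = (-30537 - 20361) + 1/(177 + 1**3 + 39*1*(-20)) = -50898 + 1/(177 + 1 - 780) = -50898 + 1/(-602) = -50898 - 1/602 = -30640597/602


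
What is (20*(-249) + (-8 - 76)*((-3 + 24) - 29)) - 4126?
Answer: -8434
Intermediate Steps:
(20*(-249) + (-8 - 76)*((-3 + 24) - 29)) - 4126 = (-4980 - 84*(21 - 29)) - 4126 = (-4980 - 84*(-8)) - 4126 = (-4980 + 672) - 4126 = -4308 - 4126 = -8434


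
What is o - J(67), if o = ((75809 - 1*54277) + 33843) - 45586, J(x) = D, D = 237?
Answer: 9552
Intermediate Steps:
J(x) = 237
o = 9789 (o = ((75809 - 54277) + 33843) - 45586 = (21532 + 33843) - 45586 = 55375 - 45586 = 9789)
o - J(67) = 9789 - 1*237 = 9789 - 237 = 9552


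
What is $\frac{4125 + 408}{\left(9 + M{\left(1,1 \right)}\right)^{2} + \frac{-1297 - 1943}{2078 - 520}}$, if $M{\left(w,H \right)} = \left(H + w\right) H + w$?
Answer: $\frac{1177069}{36852} \approx 31.94$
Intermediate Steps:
$M{\left(w,H \right)} = w + H \left(H + w\right)$ ($M{\left(w,H \right)} = H \left(H + w\right) + w = w + H \left(H + w\right)$)
$\frac{4125 + 408}{\left(9 + M{\left(1,1 \right)}\right)^{2} + \frac{-1297 - 1943}{2078 - 520}} = \frac{4125 + 408}{\left(9 + \left(1 + 1^{2} + 1 \cdot 1\right)\right)^{2} + \frac{-1297 - 1943}{2078 - 520}} = \frac{4533}{\left(9 + \left(1 + 1 + 1\right)\right)^{2} - \frac{3240}{1558}} = \frac{4533}{\left(9 + 3\right)^{2} - \frac{1620}{779}} = \frac{4533}{12^{2} - \frac{1620}{779}} = \frac{4533}{144 - \frac{1620}{779}} = \frac{4533}{\frac{110556}{779}} = 4533 \cdot \frac{779}{110556} = \frac{1177069}{36852}$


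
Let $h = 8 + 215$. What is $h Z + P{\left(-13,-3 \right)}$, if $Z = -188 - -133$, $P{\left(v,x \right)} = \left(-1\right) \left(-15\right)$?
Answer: $-12250$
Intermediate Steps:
$P{\left(v,x \right)} = 15$
$h = 223$
$Z = -55$ ($Z = -188 + 133 = -55$)
$h Z + P{\left(-13,-3 \right)} = 223 \left(-55\right) + 15 = -12265 + 15 = -12250$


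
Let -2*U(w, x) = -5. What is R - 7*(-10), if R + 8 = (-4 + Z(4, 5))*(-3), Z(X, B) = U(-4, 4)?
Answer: 133/2 ≈ 66.500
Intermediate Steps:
U(w, x) = 5/2 (U(w, x) = -½*(-5) = 5/2)
Z(X, B) = 5/2
R = -7/2 (R = -8 + (-4 + 5/2)*(-3) = -8 - 3/2*(-3) = -8 + 9/2 = -7/2 ≈ -3.5000)
R - 7*(-10) = -7/2 - 7*(-10) = -7/2 + 70 = 133/2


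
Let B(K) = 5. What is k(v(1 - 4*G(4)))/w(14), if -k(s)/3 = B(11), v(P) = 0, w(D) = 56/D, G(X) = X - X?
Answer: -15/4 ≈ -3.7500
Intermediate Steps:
G(X) = 0
k(s) = -15 (k(s) = -3*5 = -15)
k(v(1 - 4*G(4)))/w(14) = -15/(56/14) = -15/(56*(1/14)) = -15/4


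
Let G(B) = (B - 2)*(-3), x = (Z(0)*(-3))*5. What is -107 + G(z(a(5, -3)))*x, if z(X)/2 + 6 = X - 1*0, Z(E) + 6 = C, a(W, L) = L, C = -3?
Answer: 7993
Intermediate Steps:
Z(E) = -9 (Z(E) = -6 - 3 = -9)
z(X) = -12 + 2*X (z(X) = -12 + 2*(X - 1*0) = -12 + 2*(X + 0) = -12 + 2*X)
x = 135 (x = -9*(-3)*5 = 27*5 = 135)
G(B) = 6 - 3*B (G(B) = (-2 + B)*(-3) = 6 - 3*B)
-107 + G(z(a(5, -3)))*x = -107 + (6 - 3*(-12 + 2*(-3)))*135 = -107 + (6 - 3*(-12 - 6))*135 = -107 + (6 - 3*(-18))*135 = -107 + (6 + 54)*135 = -107 + 60*135 = -107 + 8100 = 7993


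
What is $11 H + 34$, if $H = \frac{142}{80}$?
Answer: $\frac{2141}{40} \approx 53.525$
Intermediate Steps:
$H = \frac{71}{40}$ ($H = 142 \cdot \frac{1}{80} = \frac{71}{40} \approx 1.775$)
$11 H + 34 = 11 \cdot \frac{71}{40} + 34 = \frac{781}{40} + 34 = \frac{2141}{40}$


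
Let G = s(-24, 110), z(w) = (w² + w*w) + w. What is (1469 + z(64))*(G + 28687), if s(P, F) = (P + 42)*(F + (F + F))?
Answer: 336747575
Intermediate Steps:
s(P, F) = 3*F*(42 + P) (s(P, F) = (42 + P)*(F + 2*F) = (42 + P)*(3*F) = 3*F*(42 + P))
z(w) = w + 2*w² (z(w) = (w² + w²) + w = 2*w² + w = w + 2*w²)
G = 5940 (G = 3*110*(42 - 24) = 3*110*18 = 5940)
(1469 + z(64))*(G + 28687) = (1469 + 64*(1 + 2*64))*(5940 + 28687) = (1469 + 64*(1 + 128))*34627 = (1469 + 64*129)*34627 = (1469 + 8256)*34627 = 9725*34627 = 336747575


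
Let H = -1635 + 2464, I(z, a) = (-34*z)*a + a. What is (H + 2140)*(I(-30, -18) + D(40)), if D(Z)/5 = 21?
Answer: -54252537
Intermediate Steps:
D(Z) = 105 (D(Z) = 5*21 = 105)
I(z, a) = a - 34*a*z (I(z, a) = -34*a*z + a = a - 34*a*z)
H = 829
(H + 2140)*(I(-30, -18) + D(40)) = (829 + 2140)*(-18*(1 - 34*(-30)) + 105) = 2969*(-18*(1 + 1020) + 105) = 2969*(-18*1021 + 105) = 2969*(-18378 + 105) = 2969*(-18273) = -54252537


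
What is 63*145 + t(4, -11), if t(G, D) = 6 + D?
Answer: 9130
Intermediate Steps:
63*145 + t(4, -11) = 63*145 + (6 - 11) = 9135 - 5 = 9130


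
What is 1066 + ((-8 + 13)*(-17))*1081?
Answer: -90819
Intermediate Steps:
1066 + ((-8 + 13)*(-17))*1081 = 1066 + (5*(-17))*1081 = 1066 - 85*1081 = 1066 - 91885 = -90819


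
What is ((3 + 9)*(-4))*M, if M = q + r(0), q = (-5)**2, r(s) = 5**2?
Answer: -2400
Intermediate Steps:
r(s) = 25
q = 25
M = 50 (M = 25 + 25 = 50)
((3 + 9)*(-4))*M = ((3 + 9)*(-4))*50 = (12*(-4))*50 = -48*50 = -2400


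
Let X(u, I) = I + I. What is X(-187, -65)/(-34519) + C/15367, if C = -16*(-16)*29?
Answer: 258266766/530453473 ≈ 0.48688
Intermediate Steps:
X(u, I) = 2*I
C = 7424 (C = 256*29 = 7424)
X(-187, -65)/(-34519) + C/15367 = (2*(-65))/(-34519) + 7424/15367 = -130*(-1/34519) + 7424*(1/15367) = 130/34519 + 7424/15367 = 258266766/530453473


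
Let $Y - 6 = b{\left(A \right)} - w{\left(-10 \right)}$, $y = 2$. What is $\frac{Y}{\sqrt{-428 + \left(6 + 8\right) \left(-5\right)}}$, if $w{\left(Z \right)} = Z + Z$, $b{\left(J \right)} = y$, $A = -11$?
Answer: $- \frac{14 i \sqrt{498}}{249} \approx - 1.2547 i$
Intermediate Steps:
$b{\left(J \right)} = 2$
$w{\left(Z \right)} = 2 Z$
$Y = 28$ ($Y = 6 - \left(-2 + 2 \left(-10\right)\right) = 6 + \left(2 - -20\right) = 6 + \left(2 + 20\right) = 6 + 22 = 28$)
$\frac{Y}{\sqrt{-428 + \left(6 + 8\right) \left(-5\right)}} = \frac{28}{\sqrt{-428 + \left(6 + 8\right) \left(-5\right)}} = \frac{28}{\sqrt{-428 + 14 \left(-5\right)}} = \frac{28}{\sqrt{-428 - 70}} = \frac{28}{\sqrt{-498}} = \frac{28}{i \sqrt{498}} = 28 \left(- \frac{i \sqrt{498}}{498}\right) = - \frac{14 i \sqrt{498}}{249}$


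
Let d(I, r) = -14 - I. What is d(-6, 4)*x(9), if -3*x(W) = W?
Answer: 24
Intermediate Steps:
x(W) = -W/3
d(-6, 4)*x(9) = (-14 - 1*(-6))*(-⅓*9) = (-14 + 6)*(-3) = -8*(-3) = 24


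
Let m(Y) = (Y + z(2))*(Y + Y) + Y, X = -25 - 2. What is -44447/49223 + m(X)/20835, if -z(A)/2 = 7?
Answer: -90933616/113951245 ≈ -0.79800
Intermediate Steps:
z(A) = -14 (z(A) = -2*7 = -14)
X = -27
m(Y) = Y + 2*Y*(-14 + Y) (m(Y) = (Y - 14)*(Y + Y) + Y = (-14 + Y)*(2*Y) + Y = 2*Y*(-14 + Y) + Y = Y + 2*Y*(-14 + Y))
-44447/49223 + m(X)/20835 = -44447/49223 - 27*(-27 + 2*(-27))/20835 = -44447*1/49223 - 27*(-27 - 54)*(1/20835) = -44447/49223 - 27*(-81)*(1/20835) = -44447/49223 + 2187*(1/20835) = -44447/49223 + 243/2315 = -90933616/113951245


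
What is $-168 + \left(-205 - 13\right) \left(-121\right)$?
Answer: $26210$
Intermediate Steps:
$-168 + \left(-205 - 13\right) \left(-121\right) = -168 - -26378 = -168 + 26378 = 26210$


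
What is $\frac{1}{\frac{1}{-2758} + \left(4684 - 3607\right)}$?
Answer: $\frac{2758}{2970365} \approx 0.00092851$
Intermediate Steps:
$\frac{1}{\frac{1}{-2758} + \left(4684 - 3607\right)} = \frac{1}{- \frac{1}{2758} + 1077} = \frac{1}{\frac{2970365}{2758}} = \frac{2758}{2970365}$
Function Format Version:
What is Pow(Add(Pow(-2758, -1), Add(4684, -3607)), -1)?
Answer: Rational(2758, 2970365) ≈ 0.00092851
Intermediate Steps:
Pow(Add(Pow(-2758, -1), Add(4684, -3607)), -1) = Pow(Add(Rational(-1, 2758), 1077), -1) = Pow(Rational(2970365, 2758), -1) = Rational(2758, 2970365)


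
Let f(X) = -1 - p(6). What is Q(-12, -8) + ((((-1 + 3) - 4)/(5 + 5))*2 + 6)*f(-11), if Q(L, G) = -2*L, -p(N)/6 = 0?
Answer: 92/5 ≈ 18.400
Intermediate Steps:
p(N) = 0 (p(N) = -6*0 = 0)
f(X) = -1 (f(X) = -1 - 1*0 = -1 + 0 = -1)
Q(-12, -8) + ((((-1 + 3) - 4)/(5 + 5))*2 + 6)*f(-11) = -2*(-12) + ((((-1 + 3) - 4)/(5 + 5))*2 + 6)*(-1) = 24 + (((2 - 4)/10)*2 + 6)*(-1) = 24 + (-2*⅒*2 + 6)*(-1) = 24 + (-⅕*2 + 6)*(-1) = 24 + (-⅖ + 6)*(-1) = 24 + (28/5)*(-1) = 24 - 28/5 = 92/5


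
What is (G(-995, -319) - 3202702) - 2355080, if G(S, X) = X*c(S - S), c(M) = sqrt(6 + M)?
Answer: -5557782 - 319*sqrt(6) ≈ -5.5586e+6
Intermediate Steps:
G(S, X) = X*sqrt(6) (G(S, X) = X*sqrt(6 + (S - S)) = X*sqrt(6 + 0) = X*sqrt(6))
(G(-995, -319) - 3202702) - 2355080 = (-319*sqrt(6) - 3202702) - 2355080 = (-3202702 - 319*sqrt(6)) - 2355080 = -5557782 - 319*sqrt(6)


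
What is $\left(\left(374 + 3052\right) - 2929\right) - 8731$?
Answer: $-8234$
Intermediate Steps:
$\left(\left(374 + 3052\right) - 2929\right) - 8731 = \left(3426 - 2929\right) - 8731 = 497 - 8731 = -8234$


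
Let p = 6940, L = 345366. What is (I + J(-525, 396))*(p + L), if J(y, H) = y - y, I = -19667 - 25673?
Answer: -15973554040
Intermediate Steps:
I = -45340
J(y, H) = 0
(I + J(-525, 396))*(p + L) = (-45340 + 0)*(6940 + 345366) = -45340*352306 = -15973554040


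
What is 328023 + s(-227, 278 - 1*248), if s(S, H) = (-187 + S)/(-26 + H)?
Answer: 655839/2 ≈ 3.2792e+5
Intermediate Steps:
s(S, H) = (-187 + S)/(-26 + H)
328023 + s(-227, 278 - 1*248) = 328023 + (-187 - 227)/(-26 + (278 - 1*248)) = 328023 - 414/(-26 + (278 - 248)) = 328023 - 414/(-26 + 30) = 328023 - 414/4 = 328023 + (1/4)*(-414) = 328023 - 207/2 = 655839/2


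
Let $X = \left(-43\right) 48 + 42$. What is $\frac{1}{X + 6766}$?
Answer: $\frac{1}{4744} \approx 0.00021079$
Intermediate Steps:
$X = -2022$ ($X = -2064 + 42 = -2022$)
$\frac{1}{X + 6766} = \frac{1}{-2022 + 6766} = \frac{1}{4744}$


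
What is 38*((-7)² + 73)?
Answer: 4636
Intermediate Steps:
38*((-7)² + 73) = 38*(49 + 73) = 38*122 = 4636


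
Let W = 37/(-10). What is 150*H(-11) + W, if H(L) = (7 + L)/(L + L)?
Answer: 2593/110 ≈ 23.573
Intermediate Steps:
H(L) = (7 + L)/(2*L) (H(L) = (7 + L)/((2*L)) = (7 + L)*(1/(2*L)) = (7 + L)/(2*L))
W = -37/10 (W = 37*(-1/10) = -37/10 ≈ -3.7000)
150*H(-11) + W = 150*((1/2)*(7 - 11)/(-11)) - 37/10 = 150*((1/2)*(-1/11)*(-4)) - 37/10 = 150*(2/11) - 37/10 = 300/11 - 37/10 = 2593/110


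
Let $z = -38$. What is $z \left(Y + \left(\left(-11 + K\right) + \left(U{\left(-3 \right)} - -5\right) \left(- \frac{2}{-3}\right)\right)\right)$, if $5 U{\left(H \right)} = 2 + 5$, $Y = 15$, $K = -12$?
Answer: $\frac{2128}{15} \approx 141.87$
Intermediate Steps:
$U{\left(H \right)} = \frac{7}{5}$ ($U{\left(H \right)} = \frac{2 + 5}{5} = \frac{1}{5} \cdot 7 = \frac{7}{5}$)
$z \left(Y + \left(\left(-11 + K\right) + \left(U{\left(-3 \right)} - -5\right) \left(- \frac{2}{-3}\right)\right)\right) = - 38 \left(15 + \left(\left(-11 - 12\right) + \left(\frac{7}{5} - -5\right) \left(- \frac{2}{-3}\right)\right)\right) = - 38 \left(15 - \left(23 - \left(\frac{7}{5} + 5\right) \left(\left(-2\right) \left(- \frac{1}{3}\right)\right)\right)\right) = - 38 \left(15 + \left(-23 + \frac{32}{5} \cdot \frac{2}{3}\right)\right) = - 38 \left(15 + \left(-23 + \frac{64}{15}\right)\right) = - 38 \left(15 - \frac{281}{15}\right) = \left(-38\right) \left(- \frac{56}{15}\right) = \frac{2128}{15}$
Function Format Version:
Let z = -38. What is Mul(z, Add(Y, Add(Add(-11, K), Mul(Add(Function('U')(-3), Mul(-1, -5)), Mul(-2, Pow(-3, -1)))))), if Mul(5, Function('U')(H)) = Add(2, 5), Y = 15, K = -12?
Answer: Rational(2128, 15) ≈ 141.87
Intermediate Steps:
Function('U')(H) = Rational(7, 5) (Function('U')(H) = Mul(Rational(1, 5), Add(2, 5)) = Mul(Rational(1, 5), 7) = Rational(7, 5))
Mul(z, Add(Y, Add(Add(-11, K), Mul(Add(Function('U')(-3), Mul(-1, -5)), Mul(-2, Pow(-3, -1)))))) = Mul(-38, Add(15, Add(Add(-11, -12), Mul(Add(Rational(7, 5), Mul(-1, -5)), Mul(-2, Pow(-3, -1)))))) = Mul(-38, Add(15, Add(-23, Mul(Add(Rational(7, 5), 5), Mul(-2, Rational(-1, 3)))))) = Mul(-38, Add(15, Add(-23, Mul(Rational(32, 5), Rational(2, 3))))) = Mul(-38, Add(15, Add(-23, Rational(64, 15)))) = Mul(-38, Add(15, Rational(-281, 15))) = Mul(-38, Rational(-56, 15)) = Rational(2128, 15)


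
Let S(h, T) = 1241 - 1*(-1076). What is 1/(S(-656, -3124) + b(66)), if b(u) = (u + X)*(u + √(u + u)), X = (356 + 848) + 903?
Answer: 145735/20615395597 - 4346*√33/20615395597 ≈ 5.8582e-6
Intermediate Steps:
X = 2107 (X = 1204 + 903 = 2107)
S(h, T) = 2317 (S(h, T) = 1241 + 1076 = 2317)
b(u) = (2107 + u)*(u + √2*√u) (b(u) = (u + 2107)*(u + √(u + u)) = (2107 + u)*(u + √(2*u)) = (2107 + u)*(u + √2*√u))
1/(S(-656, -3124) + b(66)) = 1/(2317 + (66² + 2107*66 + √2*66^(3/2) + 2107*√2*√66)) = 1/(2317 + (4356 + 139062 + √2*(66*√66) + 4214*√33)) = 1/(2317 + (4356 + 139062 + 132*√33 + 4214*√33)) = 1/(2317 + (143418 + 4346*√33)) = 1/(145735 + 4346*√33)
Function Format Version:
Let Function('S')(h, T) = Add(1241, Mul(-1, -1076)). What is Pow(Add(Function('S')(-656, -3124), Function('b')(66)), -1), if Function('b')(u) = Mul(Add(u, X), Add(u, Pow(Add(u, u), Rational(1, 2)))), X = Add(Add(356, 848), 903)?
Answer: Add(Rational(145735, 20615395597), Mul(Rational(-4346, 20615395597), Pow(33, Rational(1, 2)))) ≈ 5.8582e-6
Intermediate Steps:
X = 2107 (X = Add(1204, 903) = 2107)
Function('S')(h, T) = 2317 (Function('S')(h, T) = Add(1241, 1076) = 2317)
Function('b')(u) = Mul(Add(2107, u), Add(u, Mul(Pow(2, Rational(1, 2)), Pow(u, Rational(1, 2))))) (Function('b')(u) = Mul(Add(u, 2107), Add(u, Pow(Add(u, u), Rational(1, 2)))) = Mul(Add(2107, u), Add(u, Pow(Mul(2, u), Rational(1, 2)))) = Mul(Add(2107, u), Add(u, Mul(Pow(2, Rational(1, 2)), Pow(u, Rational(1, 2))))))
Pow(Add(Function('S')(-656, -3124), Function('b')(66)), -1) = Pow(Add(2317, Add(Pow(66, 2), Mul(2107, 66), Mul(Pow(2, Rational(1, 2)), Pow(66, Rational(3, 2))), Mul(2107, Pow(2, Rational(1, 2)), Pow(66, Rational(1, 2))))), -1) = Pow(Add(2317, Add(4356, 139062, Mul(Pow(2, Rational(1, 2)), Mul(66, Pow(66, Rational(1, 2)))), Mul(4214, Pow(33, Rational(1, 2))))), -1) = Pow(Add(2317, Add(4356, 139062, Mul(132, Pow(33, Rational(1, 2))), Mul(4214, Pow(33, Rational(1, 2))))), -1) = Pow(Add(2317, Add(143418, Mul(4346, Pow(33, Rational(1, 2))))), -1) = Pow(Add(145735, Mul(4346, Pow(33, Rational(1, 2)))), -1)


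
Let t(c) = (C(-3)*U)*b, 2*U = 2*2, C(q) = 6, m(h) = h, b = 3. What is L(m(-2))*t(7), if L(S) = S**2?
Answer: 144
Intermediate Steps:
U = 2 (U = (2*2)/2 = (1/2)*4 = 2)
t(c) = 36 (t(c) = (6*2)*3 = 12*3 = 36)
L(m(-2))*t(7) = (-2)**2*36 = 4*36 = 144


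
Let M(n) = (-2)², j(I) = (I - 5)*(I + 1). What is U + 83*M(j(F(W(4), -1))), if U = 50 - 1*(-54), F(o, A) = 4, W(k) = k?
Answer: 436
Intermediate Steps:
j(I) = (1 + I)*(-5 + I) (j(I) = (-5 + I)*(1 + I) = (1 + I)*(-5 + I))
U = 104 (U = 50 + 54 = 104)
M(n) = 4
U + 83*M(j(F(W(4), -1))) = 104 + 83*4 = 104 + 332 = 436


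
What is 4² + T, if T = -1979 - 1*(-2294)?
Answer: 331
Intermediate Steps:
T = 315 (T = -1979 + 2294 = 315)
4² + T = 4² + 315 = 16 + 315 = 331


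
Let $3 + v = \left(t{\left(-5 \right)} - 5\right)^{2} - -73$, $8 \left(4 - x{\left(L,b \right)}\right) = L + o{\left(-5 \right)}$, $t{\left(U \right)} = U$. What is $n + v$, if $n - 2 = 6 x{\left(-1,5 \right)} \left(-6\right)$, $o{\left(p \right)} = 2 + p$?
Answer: $10$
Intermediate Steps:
$x{\left(L,b \right)} = \frac{35}{8} - \frac{L}{8}$ ($x{\left(L,b \right)} = 4 - \frac{L + \left(2 - 5\right)}{8} = 4 - \frac{L - 3}{8} = 4 - \frac{-3 + L}{8} = 4 - \left(- \frac{3}{8} + \frac{L}{8}\right) = \frac{35}{8} - \frac{L}{8}$)
$v = 170$ ($v = -3 - \left(-73 - \left(-5 - 5\right)^{2}\right) = -3 + \left(\left(-10\right)^{2} + 73\right) = -3 + \left(100 + 73\right) = -3 + 173 = 170$)
$n = -160$ ($n = 2 + 6 \left(\frac{35}{8} - - \frac{1}{8}\right) \left(-6\right) = 2 + 6 \left(\frac{35}{8} + \frac{1}{8}\right) \left(-6\right) = 2 + 6 \cdot \frac{9}{2} \left(-6\right) = 2 + 27 \left(-6\right) = 2 - 162 = -160$)
$n + v = -160 + 170 = 10$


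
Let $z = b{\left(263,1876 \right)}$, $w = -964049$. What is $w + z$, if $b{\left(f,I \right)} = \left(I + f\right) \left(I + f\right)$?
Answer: $3611272$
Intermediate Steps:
$b{\left(f,I \right)} = \left(I + f\right)^{2}$
$z = 4575321$ ($z = \left(1876 + 263\right)^{2} = 2139^{2} = 4575321$)
$w + z = -964049 + 4575321 = 3611272$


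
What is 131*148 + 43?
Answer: 19431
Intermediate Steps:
131*148 + 43 = 19388 + 43 = 19431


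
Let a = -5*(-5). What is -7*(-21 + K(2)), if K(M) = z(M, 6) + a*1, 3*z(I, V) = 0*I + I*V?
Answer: -56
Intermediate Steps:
z(I, V) = I*V/3 (z(I, V) = (0*I + I*V)/3 = (0 + I*V)/3 = (I*V)/3 = I*V/3)
a = 25
K(M) = 25 + 2*M (K(M) = (⅓)*M*6 + 25*1 = 2*M + 25 = 25 + 2*M)
-7*(-21 + K(2)) = -7*(-21 + (25 + 2*2)) = -7*(-21 + (25 + 4)) = -7*(-21 + 29) = -7*8 = -56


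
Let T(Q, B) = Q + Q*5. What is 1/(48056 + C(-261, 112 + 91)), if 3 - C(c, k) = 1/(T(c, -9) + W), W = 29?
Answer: 1537/73866684 ≈ 2.0808e-5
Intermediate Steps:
T(Q, B) = 6*Q (T(Q, B) = Q + 5*Q = 6*Q)
C(c, k) = 3 - 1/(29 + 6*c) (C(c, k) = 3 - 1/(6*c + 29) = 3 - 1/(29 + 6*c))
1/(48056 + C(-261, 112 + 91)) = 1/(48056 + 2*(43 + 9*(-261))/(29 + 6*(-261))) = 1/(48056 + 2*(43 - 2349)/(29 - 1566)) = 1/(48056 + 2*(-2306)/(-1537)) = 1/(48056 + 2*(-1/1537)*(-2306)) = 1/(48056 + 4612/1537) = 1/(73866684/1537) = 1537/73866684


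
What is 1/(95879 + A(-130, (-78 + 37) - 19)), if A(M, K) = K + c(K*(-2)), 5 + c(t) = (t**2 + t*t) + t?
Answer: 1/124734 ≈ 8.0171e-6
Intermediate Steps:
c(t) = -5 + t + 2*t**2 (c(t) = -5 + ((t**2 + t*t) + t) = -5 + ((t**2 + t**2) + t) = -5 + (2*t**2 + t) = -5 + (t + 2*t**2) = -5 + t + 2*t**2)
A(M, K) = -5 - K + 8*K**2 (A(M, K) = K + (-5 + K*(-2) + 2*(K*(-2))**2) = K + (-5 - 2*K + 2*(-2*K)**2) = K + (-5 - 2*K + 2*(4*K**2)) = K + (-5 - 2*K + 8*K**2) = -5 - K + 8*K**2)
1/(95879 + A(-130, (-78 + 37) - 19)) = 1/(95879 + (-5 - ((-78 + 37) - 19) + 8*((-78 + 37) - 19)**2)) = 1/(95879 + (-5 - (-41 - 19) + 8*(-41 - 19)**2)) = 1/(95879 + (-5 - 1*(-60) + 8*(-60)**2)) = 1/(95879 + (-5 + 60 + 8*3600)) = 1/(95879 + (-5 + 60 + 28800)) = 1/(95879 + 28855) = 1/124734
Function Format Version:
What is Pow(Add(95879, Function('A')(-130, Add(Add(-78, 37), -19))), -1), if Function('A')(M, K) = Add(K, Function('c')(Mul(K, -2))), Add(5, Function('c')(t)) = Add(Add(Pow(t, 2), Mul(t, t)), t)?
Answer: Rational(1, 124734) ≈ 8.0171e-6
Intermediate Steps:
Function('c')(t) = Add(-5, t, Mul(2, Pow(t, 2))) (Function('c')(t) = Add(-5, Add(Add(Pow(t, 2), Mul(t, t)), t)) = Add(-5, Add(Add(Pow(t, 2), Pow(t, 2)), t)) = Add(-5, Add(Mul(2, Pow(t, 2)), t)) = Add(-5, Add(t, Mul(2, Pow(t, 2)))) = Add(-5, t, Mul(2, Pow(t, 2))))
Function('A')(M, K) = Add(-5, Mul(-1, K), Mul(8, Pow(K, 2))) (Function('A')(M, K) = Add(K, Add(-5, Mul(K, -2), Mul(2, Pow(Mul(K, -2), 2)))) = Add(K, Add(-5, Mul(-2, K), Mul(2, Pow(Mul(-2, K), 2)))) = Add(K, Add(-5, Mul(-2, K), Mul(2, Mul(4, Pow(K, 2))))) = Add(K, Add(-5, Mul(-2, K), Mul(8, Pow(K, 2)))) = Add(-5, Mul(-1, K), Mul(8, Pow(K, 2))))
Pow(Add(95879, Function('A')(-130, Add(Add(-78, 37), -19))), -1) = Pow(Add(95879, Add(-5, Mul(-1, Add(Add(-78, 37), -19)), Mul(8, Pow(Add(Add(-78, 37), -19), 2)))), -1) = Pow(Add(95879, Add(-5, Mul(-1, Add(-41, -19)), Mul(8, Pow(Add(-41, -19), 2)))), -1) = Pow(Add(95879, Add(-5, Mul(-1, -60), Mul(8, Pow(-60, 2)))), -1) = Pow(Add(95879, Add(-5, 60, Mul(8, 3600))), -1) = Pow(Add(95879, Add(-5, 60, 28800)), -1) = Pow(Add(95879, 28855), -1) = Pow(124734, -1) = Rational(1, 124734)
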